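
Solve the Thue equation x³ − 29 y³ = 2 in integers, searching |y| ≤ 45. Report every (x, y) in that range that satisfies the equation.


The equation is x³ - 29y³ = 2. For fixed y, x³ = 29·y³ + 2, so a solution requires the RHS to be a perfect cube.
Strategy: iterate y from -45 to 45, compute RHS = 29·y³ + 2, and check whether it is a (positive or negative) perfect cube.
Check small values of y:
  y = 0: RHS = 2 is not a perfect cube.
  y = 1: RHS = 31 is not a perfect cube.
  y = -1: RHS = -27 = (-3)³ ⇒ x = -3 works.
  y = 2: RHS = 234 is not a perfect cube.
  y = -2: RHS = -230 is not a perfect cube.
  y = 3: RHS = 785 is not a perfect cube.
  y = -3: RHS = -781 is not a perfect cube.
Continuing the search up to |y| = 45 finds no further solutions beyond those listed.
Collected solutions: (-3, -1).

Solutions (with |y| ≤ 45): (-3, -1).


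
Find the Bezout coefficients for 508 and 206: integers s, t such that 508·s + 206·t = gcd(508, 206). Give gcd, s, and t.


Euclidean algorithm on (508, 206) — divide until remainder is 0:
  508 = 2 · 206 + 96
  206 = 2 · 96 + 14
  96 = 6 · 14 + 12
  14 = 1 · 12 + 2
  12 = 6 · 2 + 0
gcd(508, 206) = 2.
Track Bezout coefficients alongside the remainders: start with r₀ = 508 = a·1 + b·0 (s = 1, t = 0) and r₁ = 206 = a·0 + b·1 (s = 0, t = 1); each new remainder r_{k+1} = r_{k-1} − q_k·r_k inherits s_{k+1} = s_{k-1} − q_k·s_k, t_{k+1} = t_{k-1} − q_k·t_k, so r_k = a·s_k + b·t_k at every step:
  q = 2: r = 96, s = 1 − 2·0 = 1, t = 0 − 2·1 = -2  (check: 508·1 + 206·(-2) = 96)
  q = 2: r = 14, s = 0 − 2·1 = -2, t = 1 − 2·(-2) = 5  (check: 508·(-2) + 206·5 = 14)
  q = 6: r = 12, s = 1 − 6·(-2) = 13, t = -2 − 6·5 = -32  (check: 508·13 + 206·(-32) = 12)
  q = 1: r = 2, s = -2 − 1·13 = -15, t = 5 − 1·(-32) = 37  (check: 508·(-15) + 206·37 = 2)
The row with r = 2 (the gcd) gives the Bezout coefficients s = -15, t = 37.
Result: 508 · (-15) + 206 · (37) = 2.

gcd(508, 206) = 2; s = -15, t = 37 (check: 508·(-15) + 206·37 = 2).


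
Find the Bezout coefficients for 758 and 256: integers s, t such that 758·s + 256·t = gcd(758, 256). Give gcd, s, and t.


Euclidean algorithm on (758, 256) — divide until remainder is 0:
  758 = 2 · 256 + 246
  256 = 1 · 246 + 10
  246 = 24 · 10 + 6
  10 = 1 · 6 + 4
  6 = 1 · 4 + 2
  4 = 2 · 2 + 0
gcd(758, 256) = 2.
Track Bezout coefficients alongside the remainders: start with r₀ = 758 = a·1 + b·0 (s = 1, t = 0) and r₁ = 256 = a·0 + b·1 (s = 0, t = 1); each new remainder r_{k+1} = r_{k-1} − q_k·r_k inherits s_{k+1} = s_{k-1} − q_k·s_k, t_{k+1} = t_{k-1} − q_k·t_k, so r_k = a·s_k + b·t_k at every step:
  q = 2: r = 246, s = 1 − 2·0 = 1, t = 0 − 2·1 = -2  (check: 758·1 + 256·(-2) = 246)
  q = 1: r = 10, s = 0 − 1·1 = -1, t = 1 − 1·(-2) = 3  (check: 758·(-1) + 256·3 = 10)
  q = 24: r = 6, s = 1 − 24·(-1) = 25, t = -2 − 24·3 = -74  (check: 758·25 + 256·(-74) = 6)
  q = 1: r = 4, s = -1 − 1·25 = -26, t = 3 − 1·(-74) = 77  (check: 758·(-26) + 256·77 = 4)
  q = 1: r = 2, s = 25 − 1·(-26) = 51, t = -74 − 1·77 = -151  (check: 758·51 + 256·(-151) = 2)
The row with r = 2 (the gcd) gives the Bezout coefficients s = 51, t = -151.
Result: 758 · (51) + 256 · (-151) = 2.

gcd(758, 256) = 2; s = 51, t = -151 (check: 758·51 + 256·(-151) = 2).


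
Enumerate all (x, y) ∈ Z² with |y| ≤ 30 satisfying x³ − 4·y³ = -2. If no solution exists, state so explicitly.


The equation is x³ - 4y³ = -2. For fixed y, x³ = 4·y³ − 2, so a solution requires the RHS to be a perfect cube.
Strategy: iterate y from -30 to 30, compute RHS = 4·y³ − 2, and check whether it is a (positive or negative) perfect cube.
Check small values of y:
  y = 0: RHS = -2 is not a perfect cube.
  y = 1: RHS = 2 is not a perfect cube.
  y = -1: RHS = -6 is not a perfect cube.
  y = 2: RHS = 30 is not a perfect cube.
  y = -2: RHS = -34 is not a perfect cube.
  y = 3: RHS = 106 is not a perfect cube.
  y = -3: RHS = -110 is not a perfect cube.
Continuing the search up to |y| = 30 finds no solutions either.
No (x, y) in the scanned range satisfies the equation.

No integer solutions with |y| ≤ 30.


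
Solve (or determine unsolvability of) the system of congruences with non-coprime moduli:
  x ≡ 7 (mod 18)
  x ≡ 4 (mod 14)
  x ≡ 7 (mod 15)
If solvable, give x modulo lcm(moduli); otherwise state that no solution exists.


Moduli 18, 14, 15 are not pairwise coprime, so CRT works modulo lcm(m_i) when all pairwise compatibility conditions hold.
Pairwise compatibility: gcd(m_i, m_j) must divide a_i - a_j for every pair.
Merge one congruence at a time:
  Start: x ≡ 7 (mod 18).
  Combine with x ≡ 4 (mod 14): gcd(18, 14) = 2, and 4 - 7 = -3 is NOT divisible by 2.
    ⇒ system is inconsistent (no integer solution).

No solution (the system is inconsistent).


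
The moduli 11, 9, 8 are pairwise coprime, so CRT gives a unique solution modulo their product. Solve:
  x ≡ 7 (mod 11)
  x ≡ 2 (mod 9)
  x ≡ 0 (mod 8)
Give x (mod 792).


Moduli 11, 9, 8 are pairwise coprime; by CRT there is a unique solution modulo M = 11 · 9 · 8 = 792.
Solve pairwise, accumulating the modulus:
  Start with x ≡ 7 (mod 11).
  Combine with x ≡ 2 (mod 9): since gcd(11, 9) = 1, we get a unique residue mod 99.
    Write x = 7 + 11·t and substitute into x ≡ 2 (mod 9): 11·t ≡ 2 − 7 = -5 (mod 9).
    Reduce coefficients mod 9: 2·t ≡ 4 (mod 9).
    The inverse of 2 mod 9 is 5 (since 2·5 = 10 = 1·9 + 1), so t ≡ 5·4 = 20 ≡ 2 (mod 9).
    Then x = 7 + 11·2 = 29, valid modulo lcm(11, 9) = 99: x ≡ 29 (mod 99).
  Combine with x ≡ 0 (mod 8): since gcd(99, 8) = 1, we get a unique residue mod 792.
    Write x = 29 + 99·t and substitute into x ≡ 0 (mod 8): 99·t ≡ 0 − 29 = -29 (mod 8).
    Reduce coefficients mod 8: 3·t ≡ 3 (mod 8).
    The inverse of 3 mod 8 is 3 (since 3·3 = 9 = 1·8 + 1), so t ≡ 3·3 = 9 ≡ 1 (mod 8).
    Then x = 29 + 99·1 = 128, valid modulo lcm(99, 8) = 792: x ≡ 128 (mod 792).
Verify: 128 mod 11 = 7 ✓, 128 mod 9 = 2 ✓, 128 mod 8 = 0 ✓.

x ≡ 128 (mod 792).


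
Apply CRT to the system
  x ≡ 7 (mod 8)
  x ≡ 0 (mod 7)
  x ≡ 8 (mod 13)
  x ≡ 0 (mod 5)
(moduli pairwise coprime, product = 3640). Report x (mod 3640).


Product of moduli M = 8 · 7 · 13 · 5 = 3640.
Merge one congruence at a time:
  Start: x ≡ 7 (mod 8).
  Combine with x ≡ 0 (mod 7); new modulus lcm = 56.
    Write x = 7 + 8·t and substitute into x ≡ 0 (mod 7): 8·t ≡ 0 − 7 = -7 (mod 7).
    Reduce coefficients mod 7: 1·t ≡ 0 (mod 7).
    So t ≡ 0 (mod 7).
    Then x = 7 + 8·0 = 7, valid modulo lcm(8, 7) = 56: x ≡ 7 (mod 56).
  Combine with x ≡ 8 (mod 13); new modulus lcm = 728.
    Write x = 7 + 56·t and substitute into x ≡ 8 (mod 13): 56·t ≡ 8 − 7 = 1 (mod 13).
    Reduce coefficients mod 13: 4·t ≡ 1 (mod 13).
    The inverse of 4 mod 13 is 10 (since 4·10 = 40 = 3·13 + 1), so t ≡ 10·1 = 10 ≡ 10 (mod 13).
    Then x = 7 + 56·10 = 567, valid modulo lcm(56, 13) = 728: x ≡ 567 (mod 728).
  Combine with x ≡ 0 (mod 5); new modulus lcm = 3640.
    Write x = 567 + 728·t and substitute into x ≡ 0 (mod 5): 728·t ≡ 0 − 567 = -567 (mod 5).
    Reduce coefficients mod 5: 3·t ≡ 3 (mod 5).
    The inverse of 3 mod 5 is 2 (since 3·2 = 6 = 1·5 + 1), so t ≡ 2·3 = 6 ≡ 1 (mod 5).
    Then x = 567 + 728·1 = 1295, valid modulo lcm(728, 5) = 3640: x ≡ 1295 (mod 3640).
Verify against each original: 1295 mod 8 = 7, 1295 mod 7 = 0, 1295 mod 13 = 8, 1295 mod 5 = 0.

x ≡ 1295 (mod 3640).


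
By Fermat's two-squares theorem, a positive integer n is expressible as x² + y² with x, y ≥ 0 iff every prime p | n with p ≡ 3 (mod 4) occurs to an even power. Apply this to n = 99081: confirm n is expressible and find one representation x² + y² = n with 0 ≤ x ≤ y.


Step 1: Factor n = 99081 = 3^2 · 101 · 109.
Step 2: Check the mod-4 condition on each prime factor: 3 ≡ 3 (mod 4), exponent 2 (must be even); 101 ≡ 1 (mod 4), exponent 1; 109 ≡ 1 (mod 4), exponent 1.
All primes ≡ 3 (mod 4) appear to even exponent (or don't appear), so by the two-squares theorem n IS expressible as a sum of two squares.
Step 3: Build a representation. Group n = k² · m with k = 3 and m = 101 · 109 = 11009 (a product of primes ≡ 1 (mod 4)); a representation of m scales to one of n via (k·x)² + (k·y)² = k²(x² + y²). Each prime p ≡ 1 (mod 4) is itself a sum of two squares; find a² by testing p − a² for a perfect square:
  101: 101 − 1² = 100 = 10² ⇒ 101 = 1² + 10².
  109: 109 − 1² = 108, 109 − 2² = 105, 109 − 3² = 100 = 10² ⇒ 109 = 3² + 10².
  Combine using the Brahmagupta–Fibonacci identity (a² + b²)(c² + d²) = (ac − bd)² + (ad + bc)² = (ac + bd)² + (ad − bc)²:
  101 · 109 = 11009: from (1² + 10²)(3² + 10²), take (1·3 − 10·10, 1·10 + 10·3) = (3 − 100, 10 + 30) = (-97, 40); dropping signs (only squares matter) gives (97, 40); check 97² + 40² = 9409 + 1600 = 11009 ✓.
  Scale by k = 3: (3·97, 3·40) = (291, 120).
Step 4: Order so x ≤ y and verify: 120² + 291² = 14400 + 84681 = 99081 = n. ✓

n = 99081 = 120² + 291² (one valid representation with x ≤ y).


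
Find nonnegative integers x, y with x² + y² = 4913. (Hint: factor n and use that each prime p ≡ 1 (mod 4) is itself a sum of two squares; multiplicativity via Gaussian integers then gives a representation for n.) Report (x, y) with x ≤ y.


Step 1: Factor n = 4913 = 17^3.
Step 2: Check the mod-4 condition on each prime factor: 17 ≡ 1 (mod 4), exponent 3.
All primes ≡ 3 (mod 4) appear to even exponent (or don't appear), so by the two-squares theorem n IS expressible as a sum of two squares.
Step 3: Build a representation. Here n = 17 · 17 · 17 is a product of primes ≡ 1 (mod 4). Each prime p ≡ 1 (mod 4) is itself a sum of two squares; find a² by testing p − a² for a perfect square:
  17: 17 − 1² = 16 = 4² ⇒ 17 = 1² + 4².
  Combine using the Brahmagupta–Fibonacci identity (a² + b²)(c² + d²) = (ac − bd)² + (ad + bc)² = (ac + bd)² + (ad − bc)²:
  17 · 17 = 289: from (1² + 4²)(1² + 4²), take (1·1 − 4·4, 1·4 + 4·1) = (1 − 16, 4 + 4) = (-15, 8); dropping signs (only squares matter) gives (15, 8); check 15² + 8² = 225 + 64 = 289 ✓.
  289 · 17 = 4913: from (15² + 8²)(1² + 4²), take (15·1 − 8·4, 15·4 + 8·1) = (15 − 32, 60 + 8) = (-17, 68); dropping signs (only squares matter) gives (17, 68); check 17² + 68² = 289 + 4624 = 4913 ✓.
Step 4: Order so x ≤ y and verify: 17² + 68² = 289 + 4624 = 4913 = n. ✓

n = 4913 = 17² + 68² (one valid representation with x ≤ y).


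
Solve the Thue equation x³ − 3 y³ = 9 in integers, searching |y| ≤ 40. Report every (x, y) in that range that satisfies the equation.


The equation is x³ - 3y³ = 9. For fixed y, x³ = 3·y³ + 9, so a solution requires the RHS to be a perfect cube.
Strategy: iterate y from -40 to 40, compute RHS = 3·y³ + 9, and check whether it is a (positive or negative) perfect cube.
Check small values of y:
  y = 0: RHS = 9 is not a perfect cube.
  y = 1: RHS = 12 is not a perfect cube.
  y = -1: RHS = 6 is not a perfect cube.
  y = 2: RHS = 33 is not a perfect cube.
  y = -2: RHS = -15 is not a perfect cube.
  y = 3: RHS = 90 is not a perfect cube.
  y = -3: RHS = -72 is not a perfect cube.
Continuing the search up to |y| = 40 finds no solutions either.
No (x, y) in the scanned range satisfies the equation.

No integer solutions with |y| ≤ 40.


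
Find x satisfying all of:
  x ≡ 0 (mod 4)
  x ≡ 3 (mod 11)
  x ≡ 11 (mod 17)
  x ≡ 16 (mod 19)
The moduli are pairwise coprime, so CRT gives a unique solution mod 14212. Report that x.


Product of moduli M = 4 · 11 · 17 · 19 = 14212.
Merge one congruence at a time:
  Start: x ≡ 0 (mod 4).
  Combine with x ≡ 3 (mod 11); new modulus lcm = 44.
    Write x = 0 + 4·t and substitute into x ≡ 3 (mod 11): 4·t ≡ 3 − 0 = 3 (mod 11).
    The inverse of 4 mod 11 is 3 (since 4·3 = 12 = 1·11 + 1), so t ≡ 3·3 = 9 ≡ 9 (mod 11).
    Then x = 0 + 4·9 = 36, valid modulo lcm(4, 11) = 44: x ≡ 36 (mod 44).
  Combine with x ≡ 11 (mod 17); new modulus lcm = 748.
    Write x = 36 + 44·t and substitute into x ≡ 11 (mod 17): 44·t ≡ 11 − 36 = -25 (mod 17).
    Reduce coefficients mod 17: 10·t ≡ 9 (mod 17).
    The inverse of 10 mod 17 is 12 (since 10·12 = 120 = 7·17 + 1), so t ≡ 12·9 = 108 ≡ 6 (mod 17).
    Then x = 36 + 44·6 = 300, valid modulo lcm(44, 17) = 748: x ≡ 300 (mod 748).
  Combine with x ≡ 16 (mod 19); new modulus lcm = 14212.
    Write x = 300 + 748·t and substitute into x ≡ 16 (mod 19): 748·t ≡ 16 − 300 = -284 (mod 19).
    Reduce coefficients mod 19: 7·t ≡ 1 (mod 19).
    The inverse of 7 mod 19 is 11 (since 7·11 = 77 = 4·19 + 1), so t ≡ 11·1 = 11 ≡ 11 (mod 19).
    Then x = 300 + 748·11 = 8528, valid modulo lcm(748, 19) = 14212: x ≡ 8528 (mod 14212).
Verify against each original: 8528 mod 4 = 0, 8528 mod 11 = 3, 8528 mod 17 = 11, 8528 mod 19 = 16.

x ≡ 8528 (mod 14212).


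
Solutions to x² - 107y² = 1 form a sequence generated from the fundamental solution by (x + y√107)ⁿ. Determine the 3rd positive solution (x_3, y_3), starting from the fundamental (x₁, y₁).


Step 1: Find the fundamental solution (x₁, y₁) of x² - 107y² = 1.
  Expand √107 as a continued fraction. a₀ = ⌊√107⌋ = 10; iterate m_{k+1} = d_k·a_k − m_k, d_{k+1} = (107 − m_{k+1}²)/d_k, a_{k+1} = ⌊(a₀ + m_{k+1})/d_{k+1}⌋ (starting m₀ = 0, d₀ = 1), with convergents p_k = a_k·p_{k-1} + p_{k-2}, q_k = a_k·q_{k-1} + q_{k-2} (p₋₁ = 1, q₋₁ = 0):
  k = 0: a₀ = 10; p₀/q₀ = 10/1; p₀² − 107·q₀² = 100 − 107 = -7.
  k = 1: m = 10, d = 7, a = ⌊(10 + 10)/7⌋ = 2; p/q = (2·10 + 1)/(2·1 + 0) = 21/2; p² − 107·q² = 441 − 428 = 13.
  k = 2: m = 4, d = 13, a = ⌊(10 + 4)/13⌋ = 1; p/q = (1·21 + 10)/(1·2 + 1) = 31/3; p² − 107·q² = 961 − 963 = -2.
  k = 3: m = 9, d = 2, a = ⌊(10 + 9)/2⌋ = 9; p/q = (9·31 + 21)/(9·3 + 2) = 300/29; p² − 107·q² = 90000 − 89987 = 13.
  k = 4: m = 9, d = 13, a = ⌊(10 + 9)/13⌋ = 1; p/q = (1·300 + 31)/(1·29 + 3) = 331/32; p² − 107·q² = 109561 − 109568 = -7.
  k = 5: m = 4, d = 7, a = ⌊(10 + 4)/7⌋ = 2; p/q = (2·331 + 300)/(2·32 + 29) = 962/93; p² − 107·q² = 925444 − 925443 = 1.
  The first convergent with p² − 107·q² = 1 gives the fundamental solution (x₁, y₁) = (962, 93).
Step 2: Apply the recurrence (x_{n+1}, y_{n+1}) = (x₁x_n + 107y₁y_n, x₁y_n + y₁x_n) repeatedly.
  From (x_1, y_1) = (962, 93): x_2 = 962·962 + 107·93·93 = 1850887; y_2 = 962·93 + 93·962 = 178932.
  From (x_2, y_2) = (1850887, 178932): x_3 = 962·1850887 + 107·93·178932 = 3561105626; y_3 = 962·178932 + 93·1850887 = 344265075.
Step 3: Verify x_3² - 107·y_3² = 12681473279528851876 - 12681473279528851875 = 1 (should be 1). ✓

(x_1, y_1) = (962, 93); (x_3, y_3) = (3561105626, 344265075).


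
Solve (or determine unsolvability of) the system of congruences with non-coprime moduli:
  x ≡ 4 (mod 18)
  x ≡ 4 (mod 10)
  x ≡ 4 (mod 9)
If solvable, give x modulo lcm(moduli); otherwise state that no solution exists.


Moduli 18, 10, 9 are not pairwise coprime, so CRT works modulo lcm(m_i) when all pairwise compatibility conditions hold.
Pairwise compatibility: gcd(m_i, m_j) must divide a_i - a_j for every pair.
Merge one congruence at a time:
  Start: x ≡ 4 (mod 18).
  Combine with x ≡ 4 (mod 10): gcd(18, 10) = 2; 4 - 4 = 0, which IS divisible by 2, so compatible.
    Write x = 4 + 18·t and substitute into x ≡ 4 (mod 10): 18·t ≡ 4 − 4 = 0 (mod 10).
    Divide the congruence (and modulus) by g = 2: 9·t ≡ 0 (mod 5).
    Reduce coefficients mod 5: 4·t ≡ 0 (mod 5).
    The inverse of 4 mod 5 is 4 (since 4·4 = 16 = 3·5 + 1), so t ≡ 4·0 = 0 ≡ 0 (mod 5).
    Then x = 4 + 18·0 = 4, valid modulo lcm(18, 10) = 90: x ≡ 4 (mod 90).
  Combine with x ≡ 4 (mod 9): gcd(90, 9) = 9; 4 - 4 = 0, which IS divisible by 9, so compatible.
    Write x = 4 + 90·t and substitute into x ≡ 4 (mod 9): 90·t ≡ 4 − 4 = 0 (mod 9).
    Divide the congruence (and modulus) by g = 9: 10·t ≡ 0 (mod 1).
    Modulo 1 every t works; take t = 0.
    Then x = 4 + 90·0 = 4, valid modulo lcm(90, 9) = 90: x ≡ 4 (mod 90).
Verify: 4 mod 18 = 4, 4 mod 10 = 4, 4 mod 9 = 4.

x ≡ 4 (mod 90).


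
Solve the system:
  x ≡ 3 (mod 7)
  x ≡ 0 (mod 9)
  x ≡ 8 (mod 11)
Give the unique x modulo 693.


Moduli 7, 9, 11 are pairwise coprime; by CRT there is a unique solution modulo M = 7 · 9 · 11 = 693.
Solve pairwise, accumulating the modulus:
  Start with x ≡ 3 (mod 7).
  Combine with x ≡ 0 (mod 9): since gcd(7, 9) = 1, we get a unique residue mod 63.
    Write x = 3 + 7·t and substitute into x ≡ 0 (mod 9): 7·t ≡ 0 − 3 = -3 (mod 9).
    Reduce coefficients mod 9: 7·t ≡ 6 (mod 9).
    The inverse of 7 mod 9 is 4 (since 7·4 = 28 = 3·9 + 1), so t ≡ 4·6 = 24 ≡ 6 (mod 9).
    Then x = 3 + 7·6 = 45, valid modulo lcm(7, 9) = 63: x ≡ 45 (mod 63).
  Combine with x ≡ 8 (mod 11): since gcd(63, 11) = 1, we get a unique residue mod 693.
    Write x = 45 + 63·t and substitute into x ≡ 8 (mod 11): 63·t ≡ 8 − 45 = -37 (mod 11).
    Reduce coefficients mod 11: 8·t ≡ 7 (mod 11).
    The inverse of 8 mod 11 is 7 (since 8·7 = 56 = 5·11 + 1), so t ≡ 7·7 = 49 ≡ 5 (mod 11).
    Then x = 45 + 63·5 = 360, valid modulo lcm(63, 11) = 693: x ≡ 360 (mod 693).
Verify: 360 mod 7 = 3 ✓, 360 mod 9 = 0 ✓, 360 mod 11 = 8 ✓.

x ≡ 360 (mod 693).


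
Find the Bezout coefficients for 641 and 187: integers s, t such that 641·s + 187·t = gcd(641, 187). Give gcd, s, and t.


Euclidean algorithm on (641, 187) — divide until remainder is 0:
  641 = 3 · 187 + 80
  187 = 2 · 80 + 27
  80 = 2 · 27 + 26
  27 = 1 · 26 + 1
  26 = 26 · 1 + 0
gcd(641, 187) = 1.
Track Bezout coefficients alongside the remainders: start with r₀ = 641 = a·1 + b·0 (s = 1, t = 0) and r₁ = 187 = a·0 + b·1 (s = 0, t = 1); each new remainder r_{k+1} = r_{k-1} − q_k·r_k inherits s_{k+1} = s_{k-1} − q_k·s_k, t_{k+1} = t_{k-1} − q_k·t_k, so r_k = a·s_k + b·t_k at every step:
  q = 3: r = 80, s = 1 − 3·0 = 1, t = 0 − 3·1 = -3  (check: 641·1 + 187·(-3) = 80)
  q = 2: r = 27, s = 0 − 2·1 = -2, t = 1 − 2·(-3) = 7  (check: 641·(-2) + 187·7 = 27)
  q = 2: r = 26, s = 1 − 2·(-2) = 5, t = -3 − 2·7 = -17  (check: 641·5 + 187·(-17) = 26)
  q = 1: r = 1, s = -2 − 1·5 = -7, t = 7 − 1·(-17) = 24  (check: 641·(-7) + 187·24 = 1)
The row with r = 1 (the gcd) gives the Bezout coefficients s = -7, t = 24.
Result: 641 · (-7) + 187 · (24) = 1.

gcd(641, 187) = 1; s = -7, t = 24 (check: 641·(-7) + 187·24 = 1).


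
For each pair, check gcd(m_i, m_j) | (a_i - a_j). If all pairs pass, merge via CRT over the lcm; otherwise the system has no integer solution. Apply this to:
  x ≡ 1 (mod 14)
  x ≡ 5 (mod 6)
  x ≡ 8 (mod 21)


Moduli 14, 6, 21 are not pairwise coprime, so CRT works modulo lcm(m_i) when all pairwise compatibility conditions hold.
Pairwise compatibility: gcd(m_i, m_j) must divide a_i - a_j for every pair.
Merge one congruence at a time:
  Start: x ≡ 1 (mod 14).
  Combine with x ≡ 5 (mod 6): gcd(14, 6) = 2; 5 - 1 = 4, which IS divisible by 2, so compatible.
    Write x = 1 + 14·t and substitute into x ≡ 5 (mod 6): 14·t ≡ 5 − 1 = 4 (mod 6).
    Divide the congruence (and modulus) by g = 2: 7·t ≡ 2 (mod 3).
    Reduce coefficients mod 3: 1·t ≡ 2 (mod 3).
    So t ≡ 2 (mod 3).
    Then x = 1 + 14·2 = 29, valid modulo lcm(14, 6) = 42: x ≡ 29 (mod 42).
  Combine with x ≡ 8 (mod 21): gcd(42, 21) = 21; 8 - 29 = -21, which IS divisible by 21, so compatible.
    Write x = 29 + 42·t and substitute into x ≡ 8 (mod 21): 42·t ≡ 8 − 29 = -21 (mod 21).
    Divide the congruence (and modulus) by g = 21: 2·t ≡ -1 (mod 1).
    Modulo 1 every t works; take t = 0.
    Then x = 29 + 42·0 = 29, valid modulo lcm(42, 21) = 42: x ≡ 29 (mod 42).
Verify: 29 mod 14 = 1, 29 mod 6 = 5, 29 mod 21 = 8.

x ≡ 29 (mod 42).


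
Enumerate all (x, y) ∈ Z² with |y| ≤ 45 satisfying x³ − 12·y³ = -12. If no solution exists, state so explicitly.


The equation is x³ - 12y³ = -12. For fixed y, x³ = 12·y³ − 12, so a solution requires the RHS to be a perfect cube.
Strategy: iterate y from -45 to 45, compute RHS = 12·y³ − 12, and check whether it is a (positive or negative) perfect cube.
Check small values of y:
  y = 0: RHS = -12 is not a perfect cube.
  y = 1: RHS = 0 = (0)³ ⇒ x = 0 works.
  y = -1: RHS = -24 is not a perfect cube.
  y = 2: RHS = 84 is not a perfect cube.
  y = -2: RHS = -108 is not a perfect cube.
  y = 3: RHS = 312 is not a perfect cube.
  y = -3: RHS = -336 is not a perfect cube.
Continuing the search up to |y| = 45 finds no further solutions beyond those listed.
Collected solutions: (0, 1).

Solutions (with |y| ≤ 45): (0, 1).


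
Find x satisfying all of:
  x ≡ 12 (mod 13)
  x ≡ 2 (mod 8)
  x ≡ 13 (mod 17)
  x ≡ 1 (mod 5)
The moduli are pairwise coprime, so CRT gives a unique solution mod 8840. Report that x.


Product of moduli M = 13 · 8 · 17 · 5 = 8840.
Merge one congruence at a time:
  Start: x ≡ 12 (mod 13).
  Combine with x ≡ 2 (mod 8); new modulus lcm = 104.
    Write x = 12 + 13·t and substitute into x ≡ 2 (mod 8): 13·t ≡ 2 − 12 = -10 (mod 8).
    Reduce coefficients mod 8: 5·t ≡ 6 (mod 8).
    The inverse of 5 mod 8 is 5 (since 5·5 = 25 = 3·8 + 1), so t ≡ 5·6 = 30 ≡ 6 (mod 8).
    Then x = 12 + 13·6 = 90, valid modulo lcm(13, 8) = 104: x ≡ 90 (mod 104).
  Combine with x ≡ 13 (mod 17); new modulus lcm = 1768.
    Write x = 90 + 104·t and substitute into x ≡ 13 (mod 17): 104·t ≡ 13 − 90 = -77 (mod 17).
    Reduce coefficients mod 17: 2·t ≡ 8 (mod 17).
    The inverse of 2 mod 17 is 9 (since 2·9 = 18 = 1·17 + 1), so t ≡ 9·8 = 72 ≡ 4 (mod 17).
    Then x = 90 + 104·4 = 506, valid modulo lcm(104, 17) = 1768: x ≡ 506 (mod 1768).
  Combine with x ≡ 1 (mod 5); new modulus lcm = 8840.
    Write x = 506 + 1768·t and substitute into x ≡ 1 (mod 5): 1768·t ≡ 1 − 506 = -505 (mod 5).
    Reduce coefficients mod 5: 3·t ≡ 0 (mod 5).
    The inverse of 3 mod 5 is 2 (since 3·2 = 6 = 1·5 + 1), so t ≡ 2·0 = 0 ≡ 0 (mod 5).
    Then x = 506 + 1768·0 = 506, valid modulo lcm(1768, 5) = 8840: x ≡ 506 (mod 8840).
Verify against each original: 506 mod 13 = 12, 506 mod 8 = 2, 506 mod 17 = 13, 506 mod 5 = 1.

x ≡ 506 (mod 8840).


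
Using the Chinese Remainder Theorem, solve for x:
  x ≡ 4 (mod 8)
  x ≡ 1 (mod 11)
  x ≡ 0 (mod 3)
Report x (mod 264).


Moduli 8, 11, 3 are pairwise coprime; by CRT there is a unique solution modulo M = 8 · 11 · 3 = 264.
Solve pairwise, accumulating the modulus:
  Start with x ≡ 4 (mod 8).
  Combine with x ≡ 1 (mod 11): since gcd(8, 11) = 1, we get a unique residue mod 88.
    Write x = 4 + 8·t and substitute into x ≡ 1 (mod 11): 8·t ≡ 1 − 4 = -3 (mod 11).
    Reduce coefficients mod 11: 8·t ≡ 8 (mod 11).
    The inverse of 8 mod 11 is 7 (since 8·7 = 56 = 5·11 + 1), so t ≡ 7·8 = 56 ≡ 1 (mod 11).
    Then x = 4 + 8·1 = 12, valid modulo lcm(8, 11) = 88: x ≡ 12 (mod 88).
  Combine with x ≡ 0 (mod 3): since gcd(88, 3) = 1, we get a unique residue mod 264.
    Write x = 12 + 88·t and substitute into x ≡ 0 (mod 3): 88·t ≡ 0 − 12 = -12 (mod 3).
    Reduce coefficients mod 3: 1·t ≡ 0 (mod 3).
    So t ≡ 0 (mod 3).
    Then x = 12 + 88·0 = 12, valid modulo lcm(88, 3) = 264: x ≡ 12 (mod 264).
Verify: 12 mod 8 = 4 ✓, 12 mod 11 = 1 ✓, 12 mod 3 = 0 ✓.

x ≡ 12 (mod 264).


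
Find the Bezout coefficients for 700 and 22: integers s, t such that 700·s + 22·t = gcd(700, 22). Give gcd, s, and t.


Euclidean algorithm on (700, 22) — divide until remainder is 0:
  700 = 31 · 22 + 18
  22 = 1 · 18 + 4
  18 = 4 · 4 + 2
  4 = 2 · 2 + 0
gcd(700, 22) = 2.
Track Bezout coefficients alongside the remainders: start with r₀ = 700 = a·1 + b·0 (s = 1, t = 0) and r₁ = 22 = a·0 + b·1 (s = 0, t = 1); each new remainder r_{k+1} = r_{k-1} − q_k·r_k inherits s_{k+1} = s_{k-1} − q_k·s_k, t_{k+1} = t_{k-1} − q_k·t_k, so r_k = a·s_k + b·t_k at every step:
  q = 31: r = 18, s = 1 − 31·0 = 1, t = 0 − 31·1 = -31  (check: 700·1 + 22·(-31) = 18)
  q = 1: r = 4, s = 0 − 1·1 = -1, t = 1 − 1·(-31) = 32  (check: 700·(-1) + 22·32 = 4)
  q = 4: r = 2, s = 1 − 4·(-1) = 5, t = -31 − 4·32 = -159  (check: 700·5 + 22·(-159) = 2)
The row with r = 2 (the gcd) gives the Bezout coefficients s = 5, t = -159.
Result: 700 · (5) + 22 · (-159) = 2.

gcd(700, 22) = 2; s = 5, t = -159 (check: 700·5 + 22·(-159) = 2).


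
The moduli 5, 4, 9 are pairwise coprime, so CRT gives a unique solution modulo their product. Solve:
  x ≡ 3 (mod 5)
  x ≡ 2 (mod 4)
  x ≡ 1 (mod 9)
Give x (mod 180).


Moduli 5, 4, 9 are pairwise coprime; by CRT there is a unique solution modulo M = 5 · 4 · 9 = 180.
Solve pairwise, accumulating the modulus:
  Start with x ≡ 3 (mod 5).
  Combine with x ≡ 2 (mod 4): since gcd(5, 4) = 1, we get a unique residue mod 20.
    Write x = 3 + 5·t and substitute into x ≡ 2 (mod 4): 5·t ≡ 2 − 3 = -1 (mod 4).
    Reduce coefficients mod 4: 1·t ≡ 3 (mod 4).
    So t ≡ 3 (mod 4).
    Then x = 3 + 5·3 = 18, valid modulo lcm(5, 4) = 20: x ≡ 18 (mod 20).
  Combine with x ≡ 1 (mod 9): since gcd(20, 9) = 1, we get a unique residue mod 180.
    Write x = 18 + 20·t and substitute into x ≡ 1 (mod 9): 20·t ≡ 1 − 18 = -17 (mod 9).
    Reduce coefficients mod 9: 2·t ≡ 1 (mod 9).
    The inverse of 2 mod 9 is 5 (since 2·5 = 10 = 1·9 + 1), so t ≡ 5·1 = 5 ≡ 5 (mod 9).
    Then x = 18 + 20·5 = 118, valid modulo lcm(20, 9) = 180: x ≡ 118 (mod 180).
Verify: 118 mod 5 = 3 ✓, 118 mod 4 = 2 ✓, 118 mod 9 = 1 ✓.

x ≡ 118 (mod 180).


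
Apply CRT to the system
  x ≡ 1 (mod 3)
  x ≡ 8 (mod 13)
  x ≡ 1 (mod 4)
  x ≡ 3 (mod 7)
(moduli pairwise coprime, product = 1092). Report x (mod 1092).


Product of moduli M = 3 · 13 · 4 · 7 = 1092.
Merge one congruence at a time:
  Start: x ≡ 1 (mod 3).
  Combine with x ≡ 8 (mod 13); new modulus lcm = 39.
    Write x = 1 + 3·t and substitute into x ≡ 8 (mod 13): 3·t ≡ 8 − 1 = 7 (mod 13).
    The inverse of 3 mod 13 is 9 (since 3·9 = 27 = 2·13 + 1), so t ≡ 9·7 = 63 ≡ 11 (mod 13).
    Then x = 1 + 3·11 = 34, valid modulo lcm(3, 13) = 39: x ≡ 34 (mod 39).
  Combine with x ≡ 1 (mod 4); new modulus lcm = 156.
    Write x = 34 + 39·t and substitute into x ≡ 1 (mod 4): 39·t ≡ 1 − 34 = -33 (mod 4).
    Reduce coefficients mod 4: 3·t ≡ 3 (mod 4).
    The inverse of 3 mod 4 is 3 (since 3·3 = 9 = 2·4 + 1), so t ≡ 3·3 = 9 ≡ 1 (mod 4).
    Then x = 34 + 39·1 = 73, valid modulo lcm(39, 4) = 156: x ≡ 73 (mod 156).
  Combine with x ≡ 3 (mod 7); new modulus lcm = 1092.
    Write x = 73 + 156·t and substitute into x ≡ 3 (mod 7): 156·t ≡ 3 − 73 = -70 (mod 7).
    Reduce coefficients mod 7: 2·t ≡ 0 (mod 7).
    The inverse of 2 mod 7 is 4 (since 2·4 = 8 = 1·7 + 1), so t ≡ 4·0 = 0 ≡ 0 (mod 7).
    Then x = 73 + 156·0 = 73, valid modulo lcm(156, 7) = 1092: x ≡ 73 (mod 1092).
Verify against each original: 73 mod 3 = 1, 73 mod 13 = 8, 73 mod 4 = 1, 73 mod 7 = 3.

x ≡ 73 (mod 1092).


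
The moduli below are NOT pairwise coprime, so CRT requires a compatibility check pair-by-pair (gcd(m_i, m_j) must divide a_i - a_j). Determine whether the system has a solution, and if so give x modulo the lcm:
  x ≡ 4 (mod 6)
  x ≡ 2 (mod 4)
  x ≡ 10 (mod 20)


Moduli 6, 4, 20 are not pairwise coprime, so CRT works modulo lcm(m_i) when all pairwise compatibility conditions hold.
Pairwise compatibility: gcd(m_i, m_j) must divide a_i - a_j for every pair.
Merge one congruence at a time:
  Start: x ≡ 4 (mod 6).
  Combine with x ≡ 2 (mod 4): gcd(6, 4) = 2; 2 - 4 = -2, which IS divisible by 2, so compatible.
    Write x = 4 + 6·t and substitute into x ≡ 2 (mod 4): 6·t ≡ 2 − 4 = -2 (mod 4).
    Divide the congruence (and modulus) by g = 2: 3·t ≡ -1 (mod 2).
    Reduce coefficients mod 2: 1·t ≡ 1 (mod 2).
    So t ≡ 1 (mod 2).
    Then x = 4 + 6·1 = 10, valid modulo lcm(6, 4) = 12: x ≡ 10 (mod 12).
  Combine with x ≡ 10 (mod 20): gcd(12, 20) = 4; 10 - 10 = 0, which IS divisible by 4, so compatible.
    Write x = 10 + 12·t and substitute into x ≡ 10 (mod 20): 12·t ≡ 10 − 10 = 0 (mod 20).
    Divide the congruence (and modulus) by g = 4: 3·t ≡ 0 (mod 5).
    The inverse of 3 mod 5 is 2 (since 3·2 = 6 = 1·5 + 1), so t ≡ 2·0 = 0 ≡ 0 (mod 5).
    Then x = 10 + 12·0 = 10, valid modulo lcm(12, 20) = 60: x ≡ 10 (mod 60).
Verify: 10 mod 6 = 4, 10 mod 4 = 2, 10 mod 20 = 10.

x ≡ 10 (mod 60).


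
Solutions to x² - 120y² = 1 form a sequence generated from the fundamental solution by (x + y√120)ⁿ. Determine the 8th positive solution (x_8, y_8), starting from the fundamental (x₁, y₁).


Step 1: Find the fundamental solution (x₁, y₁) of x² - 120y² = 1.
  Expand √120 as a continued fraction. a₀ = ⌊√120⌋ = 10; iterate m_{k+1} = d_k·a_k − m_k, d_{k+1} = (120 − m_{k+1}²)/d_k, a_{k+1} = ⌊(a₀ + m_{k+1})/d_{k+1}⌋ (starting m₀ = 0, d₀ = 1), with convergents p_k = a_k·p_{k-1} + p_{k-2}, q_k = a_k·q_{k-1} + q_{k-2} (p₋₁ = 1, q₋₁ = 0):
  k = 0: a₀ = 10; p₀/q₀ = 10/1; p₀² − 120·q₀² = 100 − 120 = -20.
  k = 1: m = 10, d = 20, a = ⌊(10 + 10)/20⌋ = 1; p/q = (1·10 + 1)/(1·1 + 0) = 11/1; p² − 120·q² = 121 − 120 = 1.
  The first convergent with p² − 120·q² = 1 gives the fundamental solution (x₁, y₁) = (11, 1).
Step 2: Apply the recurrence (x_{n+1}, y_{n+1}) = (x₁x_n + 120y₁y_n, x₁y_n + y₁x_n) repeatedly.
  From (x_1, y_1) = (11, 1): x_2 = 11·11 + 120·1·1 = 241; y_2 = 11·1 + 1·11 = 22.
  From (x_2, y_2) = (241, 22): x_3 = 11·241 + 120·1·22 = 5291; y_3 = 11·22 + 1·241 = 483.
  From (x_3, y_3) = (5291, 483): x_4 = 11·5291 + 120·1·483 = 116161; y_4 = 11·483 + 1·5291 = 10604.
  From (x_4, y_4) = (116161, 10604): x_5 = 11·116161 + 120·1·10604 = 2550251; y_5 = 11·10604 + 1·116161 = 232805.
  From (x_5, y_5) = (2550251, 232805): x_6 = 11·2550251 + 120·1·232805 = 55989361; y_6 = 11·232805 + 1·2550251 = 5111106.
  From (x_6, y_6) = (55989361, 5111106): x_7 = 11·55989361 + 120·1·5111106 = 1229215691; y_7 = 11·5111106 + 1·55989361 = 112211527.
  From (x_7, y_7) = (1229215691, 112211527): x_8 = 11·1229215691 + 120·1·112211527 = 26986755841; y_8 = 11·112211527 + 1·1229215691 = 2463542488.
Step 3: Verify x_8² - 120·y_8² = 728284990821747617281 - 728284990821747617280 = 1 (should be 1). ✓

(x_1, y_1) = (11, 1); (x_8, y_8) = (26986755841, 2463542488).


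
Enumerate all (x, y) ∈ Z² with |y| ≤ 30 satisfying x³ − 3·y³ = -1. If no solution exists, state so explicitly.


The equation is x³ - 3y³ = -1. For fixed y, x³ = 3·y³ − 1, so a solution requires the RHS to be a perfect cube.
Strategy: iterate y from -30 to 30, compute RHS = 3·y³ − 1, and check whether it is a (positive or negative) perfect cube.
Check small values of y:
  y = 0: RHS = -1 = (-1)³ ⇒ x = -1 works.
  y = 1: RHS = 2 is not a perfect cube.
  y = -1: RHS = -4 is not a perfect cube.
  y = 2: RHS = 23 is not a perfect cube.
  y = -2: RHS = -25 is not a perfect cube.
  y = 3: RHS = 80 is not a perfect cube.
  y = -3: RHS = -82 is not a perfect cube.
Continuing the search up to |y| = 30 finds no further solutions beyond those listed.
Collected solutions: (-1, 0).

Solutions (with |y| ≤ 30): (-1, 0).


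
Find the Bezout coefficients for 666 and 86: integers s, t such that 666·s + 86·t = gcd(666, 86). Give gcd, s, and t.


Euclidean algorithm on (666, 86) — divide until remainder is 0:
  666 = 7 · 86 + 64
  86 = 1 · 64 + 22
  64 = 2 · 22 + 20
  22 = 1 · 20 + 2
  20 = 10 · 2 + 0
gcd(666, 86) = 2.
Track Bezout coefficients alongside the remainders: start with r₀ = 666 = a·1 + b·0 (s = 1, t = 0) and r₁ = 86 = a·0 + b·1 (s = 0, t = 1); each new remainder r_{k+1} = r_{k-1} − q_k·r_k inherits s_{k+1} = s_{k-1} − q_k·s_k, t_{k+1} = t_{k-1} − q_k·t_k, so r_k = a·s_k + b·t_k at every step:
  q = 7: r = 64, s = 1 − 7·0 = 1, t = 0 − 7·1 = -7  (check: 666·1 + 86·(-7) = 64)
  q = 1: r = 22, s = 0 − 1·1 = -1, t = 1 − 1·(-7) = 8  (check: 666·(-1) + 86·8 = 22)
  q = 2: r = 20, s = 1 − 2·(-1) = 3, t = -7 − 2·8 = -23  (check: 666·3 + 86·(-23) = 20)
  q = 1: r = 2, s = -1 − 1·3 = -4, t = 8 − 1·(-23) = 31  (check: 666·(-4) + 86·31 = 2)
The row with r = 2 (the gcd) gives the Bezout coefficients s = -4, t = 31.
Result: 666 · (-4) + 86 · (31) = 2.

gcd(666, 86) = 2; s = -4, t = 31 (check: 666·(-4) + 86·31 = 2).


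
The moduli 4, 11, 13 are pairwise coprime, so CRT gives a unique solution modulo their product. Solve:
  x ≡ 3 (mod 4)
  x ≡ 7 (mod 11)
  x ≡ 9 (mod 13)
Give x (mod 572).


Moduli 4, 11, 13 are pairwise coprime; by CRT there is a unique solution modulo M = 4 · 11 · 13 = 572.
Solve pairwise, accumulating the modulus:
  Start with x ≡ 3 (mod 4).
  Combine with x ≡ 7 (mod 11): since gcd(4, 11) = 1, we get a unique residue mod 44.
    Write x = 3 + 4·t and substitute into x ≡ 7 (mod 11): 4·t ≡ 7 − 3 = 4 (mod 11).
    The inverse of 4 mod 11 is 3 (since 4·3 = 12 = 1·11 + 1), so t ≡ 3·4 = 12 ≡ 1 (mod 11).
    Then x = 3 + 4·1 = 7, valid modulo lcm(4, 11) = 44: x ≡ 7 (mod 44).
  Combine with x ≡ 9 (mod 13): since gcd(44, 13) = 1, we get a unique residue mod 572.
    Write x = 7 + 44·t and substitute into x ≡ 9 (mod 13): 44·t ≡ 9 − 7 = 2 (mod 13).
    Reduce coefficients mod 13: 5·t ≡ 2 (mod 13).
    The inverse of 5 mod 13 is 8 (since 5·8 = 40 = 3·13 + 1), so t ≡ 8·2 = 16 ≡ 3 (mod 13).
    Then x = 7 + 44·3 = 139, valid modulo lcm(44, 13) = 572: x ≡ 139 (mod 572).
Verify: 139 mod 4 = 3 ✓, 139 mod 11 = 7 ✓, 139 mod 13 = 9 ✓.

x ≡ 139 (mod 572).


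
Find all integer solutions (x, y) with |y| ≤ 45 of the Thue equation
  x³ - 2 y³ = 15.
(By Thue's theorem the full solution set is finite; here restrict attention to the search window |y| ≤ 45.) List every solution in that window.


The equation is x³ - 2y³ = 15. For fixed y, x³ = 2·y³ + 15, so a solution requires the RHS to be a perfect cube.
Strategy: iterate y from -45 to 45, compute RHS = 2·y³ + 15, and check whether it is a (positive or negative) perfect cube.
Check small values of y:
  y = 0: RHS = 15 is not a perfect cube.
  y = 1: RHS = 17 is not a perfect cube.
  y = -1: RHS = 13 is not a perfect cube.
  y = 2: RHS = 31 is not a perfect cube.
  y = -2: RHS = -1 = (-1)³ ⇒ x = -1 works.
  y = 3: RHS = 69 is not a perfect cube.
  y = -3: RHS = -39 is not a perfect cube.
Continuing the search up to |y| = 45 finds no further solutions beyond those listed.
Collected solutions: (-1, -2).

Solutions (with |y| ≤ 45): (-1, -2).


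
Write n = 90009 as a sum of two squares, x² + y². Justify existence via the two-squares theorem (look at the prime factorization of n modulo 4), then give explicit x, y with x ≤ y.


Step 1: Factor n = 90009 = 3^2 · 73 · 137.
Step 2: Check the mod-4 condition on each prime factor: 3 ≡ 3 (mod 4), exponent 2 (must be even); 73 ≡ 1 (mod 4), exponent 1; 137 ≡ 1 (mod 4), exponent 1.
All primes ≡ 3 (mod 4) appear to even exponent (or don't appear), so by the two-squares theorem n IS expressible as a sum of two squares.
Step 3: Build a representation. Group n = k² · m with k = 3 and m = 73 · 137 = 10001 (a product of primes ≡ 1 (mod 4)); a representation of m scales to one of n via (k·x)² + (k·y)² = k²(x² + y²). Each prime p ≡ 1 (mod 4) is itself a sum of two squares; find a² by testing p − a² for a perfect square:
  73: 73 − 1² = 72, 73 − 2² = 69, 73 − 3² = 64 = 8² ⇒ 73 = 3² + 8².
  137: 137 − 1² = 136, 137 − 2² = 133, 137 − 3² = 128, 137 − 4² = 121 = 11² ⇒ 137 = 4² + 11².
  Combine using the Brahmagupta–Fibonacci identity (a² + b²)(c² + d²) = (ac − bd)² + (ad + bc)² = (ac + bd)² + (ad − bc)²:
  73 · 137 = 10001: from (3² + 8²)(4² + 11²), take (3·4 − 8·11, 3·11 + 8·4) = (12 − 88, 33 + 32) = (-76, 65); dropping signs (only squares matter) gives (76, 65); check 76² + 65² = 5776 + 4225 = 10001 ✓.
  Scale by k = 3: (3·76, 3·65) = (228, 195).
Step 4: Order so x ≤ y and verify: 195² + 228² = 38025 + 51984 = 90009 = n. ✓

n = 90009 = 195² + 228² (one valid representation with x ≤ y).


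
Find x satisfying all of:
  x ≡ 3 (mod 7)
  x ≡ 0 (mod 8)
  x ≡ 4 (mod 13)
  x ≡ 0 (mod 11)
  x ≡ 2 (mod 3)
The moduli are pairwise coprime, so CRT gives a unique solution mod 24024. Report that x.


Product of moduli M = 7 · 8 · 13 · 11 · 3 = 24024.
Merge one congruence at a time:
  Start: x ≡ 3 (mod 7).
  Combine with x ≡ 0 (mod 8); new modulus lcm = 56.
    Write x = 3 + 7·t and substitute into x ≡ 0 (mod 8): 7·t ≡ 0 − 3 = -3 (mod 8).
    Reduce coefficients mod 8: 7·t ≡ 5 (mod 8).
    The inverse of 7 mod 8 is 7 (since 7·7 = 49 = 6·8 + 1), so t ≡ 7·5 = 35 ≡ 3 (mod 8).
    Then x = 3 + 7·3 = 24, valid modulo lcm(7, 8) = 56: x ≡ 24 (mod 56).
  Combine with x ≡ 4 (mod 13); new modulus lcm = 728.
    Write x = 24 + 56·t and substitute into x ≡ 4 (mod 13): 56·t ≡ 4 − 24 = -20 (mod 13).
    Reduce coefficients mod 13: 4·t ≡ 6 (mod 13).
    The inverse of 4 mod 13 is 10 (since 4·10 = 40 = 3·13 + 1), so t ≡ 10·6 = 60 ≡ 8 (mod 13).
    Then x = 24 + 56·8 = 472, valid modulo lcm(56, 13) = 728: x ≡ 472 (mod 728).
  Combine with x ≡ 0 (mod 11); new modulus lcm = 8008.
    Write x = 472 + 728·t and substitute into x ≡ 0 (mod 11): 728·t ≡ 0 − 472 = -472 (mod 11).
    Reduce coefficients mod 11: 2·t ≡ 1 (mod 11).
    The inverse of 2 mod 11 is 6 (since 2·6 = 12 = 1·11 + 1), so t ≡ 6·1 = 6 ≡ 6 (mod 11).
    Then x = 472 + 728·6 = 4840, valid modulo lcm(728, 11) = 8008: x ≡ 4840 (mod 8008).
  Combine with x ≡ 2 (mod 3); new modulus lcm = 24024.
    Write x = 4840 + 8008·t and substitute into x ≡ 2 (mod 3): 8008·t ≡ 2 − 4840 = -4838 (mod 3).
    Reduce coefficients mod 3: 1·t ≡ 1 (mod 3).
    So t ≡ 1 (mod 3).
    Then x = 4840 + 8008·1 = 12848, valid modulo lcm(8008, 3) = 24024: x ≡ 12848 (mod 24024).
Verify against each original: 12848 mod 7 = 3, 12848 mod 8 = 0, 12848 mod 13 = 4, 12848 mod 11 = 0, 12848 mod 3 = 2.

x ≡ 12848 (mod 24024).


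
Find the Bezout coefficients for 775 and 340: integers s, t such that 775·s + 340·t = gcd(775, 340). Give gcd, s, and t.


Euclidean algorithm on (775, 340) — divide until remainder is 0:
  775 = 2 · 340 + 95
  340 = 3 · 95 + 55
  95 = 1 · 55 + 40
  55 = 1 · 40 + 15
  40 = 2 · 15 + 10
  15 = 1 · 10 + 5
  10 = 2 · 5 + 0
gcd(775, 340) = 5.
Track Bezout coefficients alongside the remainders: start with r₀ = 775 = a·1 + b·0 (s = 1, t = 0) and r₁ = 340 = a·0 + b·1 (s = 0, t = 1); each new remainder r_{k+1} = r_{k-1} − q_k·r_k inherits s_{k+1} = s_{k-1} − q_k·s_k, t_{k+1} = t_{k-1} − q_k·t_k, so r_k = a·s_k + b·t_k at every step:
  q = 2: r = 95, s = 1 − 2·0 = 1, t = 0 − 2·1 = -2  (check: 775·1 + 340·(-2) = 95)
  q = 3: r = 55, s = 0 − 3·1 = -3, t = 1 − 3·(-2) = 7  (check: 775·(-3) + 340·7 = 55)
  q = 1: r = 40, s = 1 − 1·(-3) = 4, t = -2 − 1·7 = -9  (check: 775·4 + 340·(-9) = 40)
  q = 1: r = 15, s = -3 − 1·4 = -7, t = 7 − 1·(-9) = 16  (check: 775·(-7) + 340·16 = 15)
  q = 2: r = 10, s = 4 − 2·(-7) = 18, t = -9 − 2·16 = -41  (check: 775·18 + 340·(-41) = 10)
  q = 1: r = 5, s = -7 − 1·18 = -25, t = 16 − 1·(-41) = 57  (check: 775·(-25) + 340·57 = 5)
The row with r = 5 (the gcd) gives the Bezout coefficients s = -25, t = 57.
Result: 775 · (-25) + 340 · (57) = 5.

gcd(775, 340) = 5; s = -25, t = 57 (check: 775·(-25) + 340·57 = 5).


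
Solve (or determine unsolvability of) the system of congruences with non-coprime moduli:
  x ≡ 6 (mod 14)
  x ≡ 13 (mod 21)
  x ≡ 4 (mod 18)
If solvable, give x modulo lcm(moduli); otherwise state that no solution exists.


Moduli 14, 21, 18 are not pairwise coprime, so CRT works modulo lcm(m_i) when all pairwise compatibility conditions hold.
Pairwise compatibility: gcd(m_i, m_j) must divide a_i - a_j for every pair.
Merge one congruence at a time:
  Start: x ≡ 6 (mod 14).
  Combine with x ≡ 13 (mod 21): gcd(14, 21) = 7; 13 - 6 = 7, which IS divisible by 7, so compatible.
    Write x = 6 + 14·t and substitute into x ≡ 13 (mod 21): 14·t ≡ 13 − 6 = 7 (mod 21).
    Divide the congruence (and modulus) by g = 7: 2·t ≡ 1 (mod 3).
    The inverse of 2 mod 3 is 2 (since 2·2 = 4 = 1·3 + 1), so t ≡ 2·1 = 2 ≡ 2 (mod 3).
    Then x = 6 + 14·2 = 34, valid modulo lcm(14, 21) = 42: x ≡ 34 (mod 42).
  Combine with x ≡ 4 (mod 18): gcd(42, 18) = 6; 4 - 34 = -30, which IS divisible by 6, so compatible.
    Write x = 34 + 42·t and substitute into x ≡ 4 (mod 18): 42·t ≡ 4 − 34 = -30 (mod 18).
    Divide the congruence (and modulus) by g = 6: 7·t ≡ -5 (mod 3).
    Reduce coefficients mod 3: 1·t ≡ 1 (mod 3).
    So t ≡ 1 (mod 3).
    Then x = 34 + 42·1 = 76, valid modulo lcm(42, 18) = 126: x ≡ 76 (mod 126).
Verify: 76 mod 14 = 6, 76 mod 21 = 13, 76 mod 18 = 4.

x ≡ 76 (mod 126).
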